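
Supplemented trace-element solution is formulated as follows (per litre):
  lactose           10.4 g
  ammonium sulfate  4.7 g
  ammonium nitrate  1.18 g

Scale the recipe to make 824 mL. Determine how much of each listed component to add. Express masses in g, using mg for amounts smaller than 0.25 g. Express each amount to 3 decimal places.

lactose 8.570 g; ammonium sulfate 3.873 g; ammonium nitrate 0.972 g

Scale factor = 824 mL / 1000 mL = 0.824.
lactose: 10.4 g × (824 mL / 1000 mL) = 8.570 g
ammonium sulfate: 4.7 g × (824 mL / 1000 mL) = 3.873 g
ammonium nitrate: 1.18 g × (824 mL / 1000 mL) = 0.972 g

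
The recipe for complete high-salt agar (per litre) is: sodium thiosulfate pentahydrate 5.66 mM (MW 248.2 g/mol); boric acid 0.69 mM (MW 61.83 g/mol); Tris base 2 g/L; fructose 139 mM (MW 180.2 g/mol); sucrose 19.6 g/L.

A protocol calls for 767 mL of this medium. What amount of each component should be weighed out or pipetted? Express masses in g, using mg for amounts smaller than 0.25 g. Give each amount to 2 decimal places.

sodium thiosulfate pentahydrate 1.08 g; boric acid 32.72 mg; Tris base 1.53 g; fructose 19.21 g; sucrose 15.03 g

Working volume: 767 mL = 0.767 L.
sodium thiosulfate pentahydrate: 5.66 mmol/L × 248.2 g/mol × 0.767 L ÷ 1000 = 1.08 g
boric acid: 0.69 mmol/L × 61.83 mg/mmol × 0.767 L = 32.72 mg
Tris base: 2 g/L × 0.767 L = 1.53 g
fructose: 139 mmol/L × 180.2 g/mol × 0.767 L ÷ 1000 = 19.21 g
sucrose: 19.6 g/L × 0.767 L = 15.03 g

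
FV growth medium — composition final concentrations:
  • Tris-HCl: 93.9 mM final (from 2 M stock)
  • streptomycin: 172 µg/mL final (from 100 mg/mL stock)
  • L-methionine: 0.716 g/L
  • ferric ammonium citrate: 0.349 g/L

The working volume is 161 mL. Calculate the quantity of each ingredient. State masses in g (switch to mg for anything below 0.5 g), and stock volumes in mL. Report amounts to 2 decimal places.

Tris-HCl 7.56 mL; streptomycin 0.28 mL; L-methionine 115.28 mg; ferric ammonium citrate 56.19 mg

Scale factor relative to 1 L: 0.161.
Tris-HCl: V = C2·V2/C1 = 93.9 mM × 161 mL ÷ 2000 mM = 7.56 mL
streptomycin: C1V1 = C2V2 → 172 µg/mL × 161 mL ÷ 100000 µg/mL = 0.28 mL
L-methionine: 0.716 g/L × 0.161 L = 0.115276 g = 115.28 mg
ferric ammonium citrate: 0.349 g/L × 0.161 L = 0.056189 g = 56.19 mg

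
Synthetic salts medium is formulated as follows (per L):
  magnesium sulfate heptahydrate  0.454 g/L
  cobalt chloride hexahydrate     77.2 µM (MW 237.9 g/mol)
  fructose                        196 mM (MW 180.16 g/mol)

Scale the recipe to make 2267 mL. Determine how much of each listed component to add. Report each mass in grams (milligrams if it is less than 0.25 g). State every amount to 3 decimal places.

magnesium sulfate heptahydrate 1.029 g; cobalt chloride hexahydrate 41.635 mg; fructose 80.051 g

Target volume = 2267 mL = 2.267 L.
magnesium sulfate heptahydrate: 0.454 g/L × 2.267 L = 1.029 g
cobalt chloride hexahydrate: 77.2 µmol/L × 237.9 g/mol × 2.267 L ÷ 1000 = 41.635 mg
fructose: 196 mmol/L × 180.16 g/mol × 2.267 L ÷ 1000 = 80.051 g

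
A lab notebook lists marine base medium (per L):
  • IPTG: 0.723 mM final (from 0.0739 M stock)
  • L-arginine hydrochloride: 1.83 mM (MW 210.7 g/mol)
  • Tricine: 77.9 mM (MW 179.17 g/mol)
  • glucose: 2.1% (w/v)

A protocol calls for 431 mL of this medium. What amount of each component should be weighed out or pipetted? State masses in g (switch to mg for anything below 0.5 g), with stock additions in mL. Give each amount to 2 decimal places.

Scale factor relative to 1 L: 0.431.
IPTG: dilute stock: 0.723 mM × 431 mL ÷ 73.9 mM = 4.22 mL
L-arginine hydrochloride: 1.83 mmol/L × 210.7 mg/mmol × 0.431 L = 166.19 mg
Tricine: 77.9 mmol/L × 179.17 g/mol × 0.431 L ÷ 1000 = 6.02 g
glucose: 2.1 g per 100 mL × 431 mL ÷ 100 = 9.05 g

IPTG 4.22 mL; L-arginine hydrochloride 166.19 mg; Tricine 6.02 g; glucose 9.05 g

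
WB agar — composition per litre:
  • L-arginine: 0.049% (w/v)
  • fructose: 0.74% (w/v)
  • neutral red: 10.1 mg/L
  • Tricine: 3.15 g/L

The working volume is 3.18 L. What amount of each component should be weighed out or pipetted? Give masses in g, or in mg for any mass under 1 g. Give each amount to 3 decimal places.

Scale factor relative to 1 L: 3.18.
L-arginine: 0.049 g per 100 mL × 3180 mL ÷ 100 = 1.558 g
fructose: 0.74% w/v = 7.4 g/L → 7.4 × 3.18 L = 23.532 g
neutral red: 10.1 mg/L × 3.18 L = 32.118 mg
Tricine: 3.15 g/L × 3.18 L = 10.017 g

L-arginine 1.558 g; fructose 23.532 g; neutral red 32.118 mg; Tricine 10.017 g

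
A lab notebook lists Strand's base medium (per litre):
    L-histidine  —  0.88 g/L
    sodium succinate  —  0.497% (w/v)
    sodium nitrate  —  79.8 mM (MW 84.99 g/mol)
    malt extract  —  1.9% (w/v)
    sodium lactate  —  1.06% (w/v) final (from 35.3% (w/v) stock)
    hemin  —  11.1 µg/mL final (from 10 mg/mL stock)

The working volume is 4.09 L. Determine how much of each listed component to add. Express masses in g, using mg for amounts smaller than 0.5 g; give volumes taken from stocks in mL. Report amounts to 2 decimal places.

Working volume: 4.09 L.
L-histidine: 0.88 g/L × 4.09 L = 3.60 g
sodium succinate: 0.497 g per 100 mL × 4090 mL ÷ 100 = 20.33 g
sodium nitrate: 79.8 mmol/L × 84.99 g/mol × 4.09 L ÷ 1000 = 27.74 g
malt extract: 1.9% w/v = 19 g/L → 19 × 4.09 L = 77.71 g
sodium lactate: dilute stock: 1.06% ÷ 35.3% × 4090 mL = 122.82 mL
hemin: C1V1 = C2V2 → 11.1 µg/mL × 4090 mL ÷ 10000 µg/mL = 4.54 mL

L-histidine 3.60 g; sodium succinate 20.33 g; sodium nitrate 27.74 g; malt extract 77.71 g; sodium lactate 122.82 mL; hemin 4.54 mL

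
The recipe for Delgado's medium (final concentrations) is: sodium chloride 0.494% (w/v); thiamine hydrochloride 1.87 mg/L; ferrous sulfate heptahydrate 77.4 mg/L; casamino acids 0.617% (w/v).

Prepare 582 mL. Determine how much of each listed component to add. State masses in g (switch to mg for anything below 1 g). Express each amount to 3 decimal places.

Scale factor relative to 1 L: 0.582.
sodium chloride: 0.494 g per 100 mL × 582 mL ÷ 100 = 2.875 g
thiamine hydrochloride: 1.87 mg/L × 0.582 L = 1.088 mg
ferrous sulfate heptahydrate: 77.4 mg/L × 0.582 L = 45.047 mg
casamino acids: 0.617 g per 100 mL × 582 mL ÷ 100 = 3.591 g

sodium chloride 2.875 g; thiamine hydrochloride 1.088 mg; ferrous sulfate heptahydrate 45.047 mg; casamino acids 3.591 g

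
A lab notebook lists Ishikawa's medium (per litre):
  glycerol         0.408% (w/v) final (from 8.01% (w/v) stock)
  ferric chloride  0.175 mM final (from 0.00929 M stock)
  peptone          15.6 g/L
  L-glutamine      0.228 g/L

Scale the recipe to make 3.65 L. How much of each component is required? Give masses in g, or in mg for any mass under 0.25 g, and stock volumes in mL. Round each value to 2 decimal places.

Scale factor relative to 1 L: 3.65.
glycerol: C1V1 = C2V2 → 0.408% ÷ 8.01% × 3650 mL = 185.92 mL
ferric chloride: V = C2·V2/C1 = 0.175 mM × 3650 mL ÷ 9.29 mM = 68.76 mL
peptone: 15.6 g/L × 3.65 L = 56.94 g
L-glutamine: 0.228 g/L × 3.65 L = 0.83 g

glycerol 185.92 mL; ferric chloride 68.76 mL; peptone 56.94 g; L-glutamine 0.83 g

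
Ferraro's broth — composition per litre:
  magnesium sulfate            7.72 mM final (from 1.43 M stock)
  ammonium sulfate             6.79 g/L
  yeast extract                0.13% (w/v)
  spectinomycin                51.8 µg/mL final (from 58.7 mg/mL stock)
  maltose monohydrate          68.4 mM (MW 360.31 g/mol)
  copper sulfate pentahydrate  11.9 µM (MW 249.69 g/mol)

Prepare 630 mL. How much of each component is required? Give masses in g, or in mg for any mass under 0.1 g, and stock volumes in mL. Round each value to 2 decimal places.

Working volume: 630 mL = 0.63 L.
magnesium sulfate: dilute stock: 7.72 mM × 630 mL ÷ 1430 mM = 3.40 mL
ammonium sulfate: 6.79 g/L × 0.63 L = 4.28 g
yeast extract: 0.13 g per 100 mL × 630 mL ÷ 100 = 0.82 g
spectinomycin: C1V1 = C2V2 → 51.8 µg/mL × 630 mL ÷ 58700 µg/mL = 0.56 mL
maltose monohydrate: 68.4 mmol/L × 360.31 g/mol × 0.63 L ÷ 1000 = 15.53 g
copper sulfate pentahydrate: 11.9 µmol/L × 249.69 g/mol × 0.63 L ÷ 1000 = 1.87 mg

magnesium sulfate 3.40 mL; ammonium sulfate 4.28 g; yeast extract 0.82 g; spectinomycin 0.56 mL; maltose monohydrate 15.53 g; copper sulfate pentahydrate 1.87 mg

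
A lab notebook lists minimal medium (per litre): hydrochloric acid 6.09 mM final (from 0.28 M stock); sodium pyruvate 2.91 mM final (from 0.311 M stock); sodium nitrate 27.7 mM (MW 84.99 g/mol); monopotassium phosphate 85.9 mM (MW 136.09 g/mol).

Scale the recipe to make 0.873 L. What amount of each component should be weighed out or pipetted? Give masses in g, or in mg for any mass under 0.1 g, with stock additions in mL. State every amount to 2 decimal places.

Scale factor relative to 1 L: 0.873.
hydrochloric acid: C1V1 = C2V2 → 6.09 mM × 873 mL ÷ 280 mM = 18.99 mL
sodium pyruvate: C1V1 = C2V2 → 2.91 mM × 873 mL ÷ 311 mM = 8.17 mL
sodium nitrate: 27.7 mmol/L × 84.99 g/mol × 0.873 L ÷ 1000 = 2.06 g
monopotassium phosphate: 85.9 mmol/L × 136.09 g/mol × 0.873 L ÷ 1000 = 10.21 g

hydrochloric acid 18.99 mL; sodium pyruvate 8.17 mL; sodium nitrate 2.06 g; monopotassium phosphate 10.21 g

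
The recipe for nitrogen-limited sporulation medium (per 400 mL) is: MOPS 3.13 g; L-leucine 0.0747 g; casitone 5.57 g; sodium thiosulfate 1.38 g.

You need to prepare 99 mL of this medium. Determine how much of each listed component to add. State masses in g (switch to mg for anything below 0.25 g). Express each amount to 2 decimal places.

MOPS 0.77 g; L-leucine 18.49 mg; casitone 1.38 g; sodium thiosulfate 0.34 g

Scale factor = 99 mL / 400 mL = 0.2475.
MOPS: 3.13 g × (99 mL / 400 mL) = 0.77 g
L-leucine: 0.0747 g × (99 mL / 400 mL) = 0.0184883 g = 18.49 mg
casitone: 5.57 g × (99 mL / 400 mL) = 1.38 g
sodium thiosulfate: 1.38 g × (99 mL / 400 mL) = 0.34 g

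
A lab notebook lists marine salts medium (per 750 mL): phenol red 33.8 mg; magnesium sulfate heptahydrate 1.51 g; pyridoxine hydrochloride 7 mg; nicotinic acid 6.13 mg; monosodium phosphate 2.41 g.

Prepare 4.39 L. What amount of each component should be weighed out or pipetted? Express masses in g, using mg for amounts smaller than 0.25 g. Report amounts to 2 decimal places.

Ratio of target to recipe volume: 4390 / 750 = 5.85333.
phenol red: 33.8 mg × (4390 mL / 750 mL) = 197.84 mg
magnesium sulfate heptahydrate: 1.51 g × (4390 mL / 750 mL) = 8.84 g
pyridoxine hydrochloride: 7 mg × (4390 mL / 750 mL) = 40.97 mg
nicotinic acid: 6.13 mg × (4390 mL / 750 mL) = 35.88 mg
monosodium phosphate: 2.41 g × (4390 mL / 750 mL) = 14.11 g

phenol red 197.84 mg; magnesium sulfate heptahydrate 8.84 g; pyridoxine hydrochloride 40.97 mg; nicotinic acid 35.88 mg; monosodium phosphate 14.11 g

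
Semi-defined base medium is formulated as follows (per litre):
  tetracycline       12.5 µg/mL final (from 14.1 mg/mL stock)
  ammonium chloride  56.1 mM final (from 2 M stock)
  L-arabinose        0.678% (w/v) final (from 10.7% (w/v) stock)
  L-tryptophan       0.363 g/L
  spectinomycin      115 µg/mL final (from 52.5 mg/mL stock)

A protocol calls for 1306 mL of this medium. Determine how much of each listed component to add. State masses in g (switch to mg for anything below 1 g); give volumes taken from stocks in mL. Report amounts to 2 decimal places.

tetracycline 1.16 mL; ammonium chloride 36.63 mL; L-arabinose 82.75 mL; L-tryptophan 474.08 mg; spectinomycin 2.86 mL

Target volume = 1306 mL = 1.306 L.
tetracycline: C1V1 = C2V2 → 12.5 µg/mL × 1306 mL ÷ 14100 µg/mL = 1.16 mL
ammonium chloride: V = C2·V2/C1 = 56.1 mM × 1306 mL ÷ 2000 mM = 36.63 mL
L-arabinose: dilute stock: 0.678% ÷ 10.7% × 1306 mL = 82.75 mL
L-tryptophan: 0.363 g/L × 1.306 L = 0.474078 g = 474.08 mg
spectinomycin: dilute stock: 115 µg/mL × 1306 mL ÷ 52500 µg/mL = 2.86 mL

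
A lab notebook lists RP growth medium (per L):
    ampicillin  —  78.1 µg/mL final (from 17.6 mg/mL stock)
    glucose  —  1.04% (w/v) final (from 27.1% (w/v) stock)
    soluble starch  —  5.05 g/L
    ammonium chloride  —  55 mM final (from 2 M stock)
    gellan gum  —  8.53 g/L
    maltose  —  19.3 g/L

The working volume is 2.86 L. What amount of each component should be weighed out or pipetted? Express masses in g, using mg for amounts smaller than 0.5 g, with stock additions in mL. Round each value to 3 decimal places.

ampicillin 12.691 mL; glucose 109.756 mL; soluble starch 14.443 g; ammonium chloride 78.650 mL; gellan gum 24.396 g; maltose 55.198 g

Scale factor relative to 1 L: 2.86.
ampicillin: dilute stock: 78.1 µg/mL × 2860 mL ÷ 17600 µg/mL = 12.691 mL
glucose: V = C2·V2/C1 = 1.04% ÷ 27.1% × 2860 mL = 109.756 mL
soluble starch: 5.05 g/L × 2.86 L = 14.443 g
ammonium chloride: V = C2·V2/C1 = 55 mM × 2860 mL ÷ 2000 mM = 78.650 mL
gellan gum: 8.53 g/L × 2.86 L = 24.396 g
maltose: 19.3 g/L × 2.86 L = 55.198 g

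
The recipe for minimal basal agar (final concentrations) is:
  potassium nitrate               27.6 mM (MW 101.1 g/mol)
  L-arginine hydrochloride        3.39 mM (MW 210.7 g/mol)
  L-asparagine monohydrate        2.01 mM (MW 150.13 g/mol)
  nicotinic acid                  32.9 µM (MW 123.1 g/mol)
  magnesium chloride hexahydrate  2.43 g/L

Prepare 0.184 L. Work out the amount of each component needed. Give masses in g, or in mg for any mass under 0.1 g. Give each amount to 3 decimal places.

Scale factor relative to 1 L: 0.184.
potassium nitrate: 27.6 mmol/L × 101.1 g/mol × 0.184 L ÷ 1000 = 0.513 g
L-arginine hydrochloride: 3.39 mmol/L × 210.7 g/mol × 0.184 L ÷ 1000 = 0.131 g
L-asparagine monohydrate: 2.01 mmol/L × 150.13 mg/mmol × 0.184 L = 55.524 mg
nicotinic acid: 32.9 µmol/L × 123.1 g/mol × 0.184 L ÷ 1000 = 0.745 mg
magnesium chloride hexahydrate: 2.43 g/L × 0.184 L = 0.447 g

potassium nitrate 0.513 g; L-arginine hydrochloride 0.131 g; L-asparagine monohydrate 55.524 mg; nicotinic acid 0.745 mg; magnesium chloride hexahydrate 0.447 g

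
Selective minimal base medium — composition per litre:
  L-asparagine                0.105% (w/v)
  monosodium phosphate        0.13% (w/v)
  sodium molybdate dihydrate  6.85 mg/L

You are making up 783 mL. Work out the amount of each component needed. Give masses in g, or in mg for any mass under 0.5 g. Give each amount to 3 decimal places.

Scale factor relative to 1 L: 0.783.
L-asparagine: 0.105% w/v = 1.05 g/L → 1.05 × 0.783 L = 0.822 g
monosodium phosphate: 0.13 g per 100 mL × 783 mL ÷ 100 = 1.018 g
sodium molybdate dihydrate: 6.85 mg/L × 0.783 L = 5.364 mg

L-asparagine 0.822 g; monosodium phosphate 1.018 g; sodium molybdate dihydrate 5.364 mg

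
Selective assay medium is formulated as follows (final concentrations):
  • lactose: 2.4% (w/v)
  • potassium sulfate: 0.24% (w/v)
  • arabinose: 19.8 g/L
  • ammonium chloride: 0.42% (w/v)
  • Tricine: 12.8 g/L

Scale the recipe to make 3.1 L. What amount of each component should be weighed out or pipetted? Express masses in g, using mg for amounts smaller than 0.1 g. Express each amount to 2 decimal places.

lactose 74.40 g; potassium sulfate 7.44 g; arabinose 61.38 g; ammonium chloride 13.02 g; Tricine 39.68 g

Working volume: 3.1 L.
lactose: 2.4 g per 100 mL × 3100 mL ÷ 100 = 74.40 g
potassium sulfate: 0.24% w/v = 2.4 g/L → 2.4 × 3.1 L = 7.44 g
arabinose: 19.8 g/L × 3.1 L = 61.38 g
ammonium chloride: 0.42 g per 100 mL × 3100 mL ÷ 100 = 13.02 g
Tricine: 12.8 g/L × 3.1 L = 39.68 g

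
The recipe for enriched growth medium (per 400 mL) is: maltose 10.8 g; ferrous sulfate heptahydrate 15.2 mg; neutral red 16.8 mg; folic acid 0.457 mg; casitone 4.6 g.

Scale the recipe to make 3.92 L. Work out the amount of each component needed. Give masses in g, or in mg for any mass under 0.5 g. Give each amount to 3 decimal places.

maltose 105.840 g; ferrous sulfate heptahydrate 148.960 mg; neutral red 164.640 mg; folic acid 4.479 mg; casitone 45.080 g

Ratio of target to recipe volume: 3920 / 400 = 9.8.
maltose: 10.8 g × (3920 mL / 400 mL) = 105.840 g
ferrous sulfate heptahydrate: 15.2 mg × (3920 mL / 400 mL) = 148.960 mg
neutral red: 16.8 mg × (3920 mL / 400 mL) = 164.640 mg
folic acid: 0.457 mg × (3920 mL / 400 mL) = 4.479 mg
casitone: 4.6 g × (3920 mL / 400 mL) = 45.080 g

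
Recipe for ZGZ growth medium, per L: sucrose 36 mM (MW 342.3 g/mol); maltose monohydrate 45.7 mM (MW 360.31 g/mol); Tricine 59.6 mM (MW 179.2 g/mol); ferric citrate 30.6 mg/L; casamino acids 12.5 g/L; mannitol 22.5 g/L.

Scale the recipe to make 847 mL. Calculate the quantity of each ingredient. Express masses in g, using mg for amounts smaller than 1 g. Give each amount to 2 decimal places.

sucrose 10.44 g; maltose monohydrate 13.95 g; Tricine 9.05 g; ferric citrate 25.92 mg; casamino acids 10.59 g; mannitol 19.06 g

Target volume = 847 mL = 0.847 L.
sucrose: 36 mmol/L × 342.3 g/mol × 0.847 L ÷ 1000 = 10.44 g
maltose monohydrate: 45.7 mmol/L × 360.31 g/mol × 0.847 L ÷ 1000 = 13.95 g
Tricine: 59.6 mmol/L × 179.2 g/mol × 0.847 L ÷ 1000 = 9.05 g
ferric citrate: 30.6 mg/L × 0.847 L = 25.92 mg
casamino acids: 12.5 g/L × 0.847 L = 10.59 g
mannitol: 22.5 g/L × 0.847 L = 19.06 g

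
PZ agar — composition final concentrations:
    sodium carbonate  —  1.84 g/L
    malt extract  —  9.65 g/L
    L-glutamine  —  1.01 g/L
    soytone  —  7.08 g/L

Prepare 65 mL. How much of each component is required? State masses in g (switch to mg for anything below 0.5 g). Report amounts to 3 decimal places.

sodium carbonate 119.600 mg; malt extract 0.627 g; L-glutamine 65.650 mg; soytone 460.200 mg

Working volume: 65 mL = 0.065 L.
sodium carbonate: 1.84 g/L × 0.065 L = 0.1196 g = 119.600 mg
malt extract: 9.65 g/L × 0.065 L = 0.627 g
L-glutamine: 1.01 g/L × 0.065 L = 0.06565 g = 65.650 mg
soytone: 7.08 g/L × 0.065 L = 0.4602 g = 460.200 mg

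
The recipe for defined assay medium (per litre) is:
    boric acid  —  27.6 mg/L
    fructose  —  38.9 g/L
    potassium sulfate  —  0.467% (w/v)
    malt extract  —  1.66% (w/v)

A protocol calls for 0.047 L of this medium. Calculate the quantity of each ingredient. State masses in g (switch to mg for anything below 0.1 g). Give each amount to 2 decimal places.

boric acid 1.30 mg; fructose 1.83 g; potassium sulfate 0.22 g; malt extract 0.78 g

Working volume: 0.047 L.
boric acid: 27.6 mg/L × 0.047 L = 1.30 mg
fructose: 38.9 g/L × 0.047 L = 1.83 g
potassium sulfate: 0.467 g per 100 mL × 47 mL ÷ 100 = 0.22 g
malt extract: 1.66% w/v = 16.6 g/L → 16.6 × 0.047 L = 0.78 g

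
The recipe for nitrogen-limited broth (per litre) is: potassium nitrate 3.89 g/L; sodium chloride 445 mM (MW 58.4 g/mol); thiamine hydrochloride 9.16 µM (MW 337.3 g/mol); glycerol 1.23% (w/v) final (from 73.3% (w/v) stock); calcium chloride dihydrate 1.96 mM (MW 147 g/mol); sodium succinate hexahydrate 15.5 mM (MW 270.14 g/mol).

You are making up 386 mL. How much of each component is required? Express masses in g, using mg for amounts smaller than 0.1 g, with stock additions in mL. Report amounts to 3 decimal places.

potassium nitrate 1.502 g; sodium chloride 10.031 g; thiamine hydrochloride 1.193 mg; glycerol 6.477 mL; calcium chloride dihydrate 0.111 g; sodium succinate hexahydrate 1.616 g

Scale factor relative to 1 L: 0.386.
potassium nitrate: 3.89 g/L × 0.386 L = 1.502 g
sodium chloride: 445 mmol/L × 58.4 g/mol × 0.386 L ÷ 1000 = 10.031 g
thiamine hydrochloride: 9.16 µmol/L × 337.3 g/mol × 0.386 L ÷ 1000 = 1.193 mg
glycerol: V = C2·V2/C1 = 1.23% ÷ 73.3% × 386 mL = 6.477 mL
calcium chloride dihydrate: 1.96 mmol/L × 147 g/mol × 0.386 L ÷ 1000 = 0.111 g
sodium succinate hexahydrate: 15.5 mmol/L × 270.14 g/mol × 0.386 L ÷ 1000 = 1.616 g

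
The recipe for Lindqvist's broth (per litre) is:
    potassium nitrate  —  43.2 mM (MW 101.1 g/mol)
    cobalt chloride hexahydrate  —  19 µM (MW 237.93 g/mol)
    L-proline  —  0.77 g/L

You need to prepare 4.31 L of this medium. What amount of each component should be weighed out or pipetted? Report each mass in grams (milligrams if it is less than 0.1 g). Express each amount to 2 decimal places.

potassium nitrate 18.82 g; cobalt chloride hexahydrate 19.48 mg; L-proline 3.32 g

Working volume: 4.31 L.
potassium nitrate: 43.2 mmol/L × 101.1 g/mol × 4.31 L ÷ 1000 = 18.82 g
cobalt chloride hexahydrate: 19 µmol/L × 237.93 g/mol × 4.31 L ÷ 1000 = 19.48 mg
L-proline: 0.77 g/L × 4.31 L = 3.32 g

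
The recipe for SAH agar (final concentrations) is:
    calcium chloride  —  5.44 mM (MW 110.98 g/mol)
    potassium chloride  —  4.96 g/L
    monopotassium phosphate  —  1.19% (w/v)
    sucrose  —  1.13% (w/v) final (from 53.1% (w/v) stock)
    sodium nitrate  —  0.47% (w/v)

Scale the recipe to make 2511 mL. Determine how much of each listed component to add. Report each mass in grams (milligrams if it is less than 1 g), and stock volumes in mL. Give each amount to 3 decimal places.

calcium chloride 1.516 g; potassium chloride 12.455 g; monopotassium phosphate 29.881 g; sucrose 53.436 mL; sodium nitrate 11.802 g

Working volume: 2511 mL = 2.511 L.
calcium chloride: 5.44 mmol/L × 110.98 g/mol × 2.511 L ÷ 1000 = 1.516 g
potassium chloride: 4.96 g/L × 2.511 L = 12.455 g
monopotassium phosphate: 1.19 g per 100 mL × 2511 mL ÷ 100 = 29.881 g
sucrose: V = C2·V2/C1 = 1.13% ÷ 53.1% × 2511 mL = 53.436 mL
sodium nitrate: 0.47 g per 100 mL × 2511 mL ÷ 100 = 11.802 g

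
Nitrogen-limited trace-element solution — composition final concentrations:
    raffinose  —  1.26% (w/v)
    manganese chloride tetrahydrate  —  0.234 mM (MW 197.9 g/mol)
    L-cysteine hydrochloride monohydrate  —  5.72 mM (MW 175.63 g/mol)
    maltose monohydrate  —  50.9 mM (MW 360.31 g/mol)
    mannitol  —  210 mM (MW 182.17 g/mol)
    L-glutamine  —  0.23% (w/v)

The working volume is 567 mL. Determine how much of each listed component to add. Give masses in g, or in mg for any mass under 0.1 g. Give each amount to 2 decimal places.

Scale factor relative to 1 L: 0.567.
raffinose: 1.26 g per 100 mL × 567 mL ÷ 100 = 7.14 g
manganese chloride tetrahydrate: 0.234 mmol/L × 197.9 mg/mmol × 0.567 L = 26.26 mg
L-cysteine hydrochloride monohydrate: 5.72 mmol/L × 175.63 g/mol × 0.567 L ÷ 1000 = 0.57 g
maltose monohydrate: 50.9 mmol/L × 360.31 g/mol × 0.567 L ÷ 1000 = 10.40 g
mannitol: 210 mmol/L × 182.17 g/mol × 0.567 L ÷ 1000 = 21.69 g
L-glutamine: 0.23% w/v = 2.3 g/L → 2.3 × 0.567 L = 1.30 g

raffinose 7.14 g; manganese chloride tetrahydrate 26.26 mg; L-cysteine hydrochloride monohydrate 0.57 g; maltose monohydrate 10.40 g; mannitol 21.69 g; L-glutamine 1.30 g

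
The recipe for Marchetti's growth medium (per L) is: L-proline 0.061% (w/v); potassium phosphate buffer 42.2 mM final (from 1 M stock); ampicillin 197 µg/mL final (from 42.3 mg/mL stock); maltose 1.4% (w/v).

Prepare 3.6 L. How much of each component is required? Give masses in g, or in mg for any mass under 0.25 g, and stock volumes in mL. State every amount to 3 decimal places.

L-proline 2.196 g; potassium phosphate buffer 151.920 mL; ampicillin 16.766 mL; maltose 50.400 g

Scale factor relative to 1 L: 3.6.
L-proline: 0.061% w/v = 0.61 g/L → 0.61 × 3.6 L = 2.196 g
potassium phosphate buffer: V = C2·V2/C1 = 42.2 mM × 3600 mL ÷ 1000 mM = 151.920 mL
ampicillin: dilute stock: 197 µg/mL × 3600 mL ÷ 42300 µg/mL = 16.766 mL
maltose: 1.4 g per 100 mL × 3600 mL ÷ 100 = 50.400 g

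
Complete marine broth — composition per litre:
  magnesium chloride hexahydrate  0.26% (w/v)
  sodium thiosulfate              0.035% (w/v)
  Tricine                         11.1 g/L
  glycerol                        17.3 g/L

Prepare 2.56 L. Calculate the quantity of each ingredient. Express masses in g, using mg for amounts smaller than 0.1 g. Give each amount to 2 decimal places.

Working volume: 2.56 L.
magnesium chloride hexahydrate: 0.26 g per 100 mL × 2560 mL ÷ 100 = 6.66 g
sodium thiosulfate: 0.035 g per 100 mL × 2560 mL ÷ 100 = 0.90 g
Tricine: 11.1 g/L × 2.56 L = 28.42 g
glycerol: 17.3 g/L × 2.56 L = 44.29 g

magnesium chloride hexahydrate 6.66 g; sodium thiosulfate 0.90 g; Tricine 28.42 g; glycerol 44.29 g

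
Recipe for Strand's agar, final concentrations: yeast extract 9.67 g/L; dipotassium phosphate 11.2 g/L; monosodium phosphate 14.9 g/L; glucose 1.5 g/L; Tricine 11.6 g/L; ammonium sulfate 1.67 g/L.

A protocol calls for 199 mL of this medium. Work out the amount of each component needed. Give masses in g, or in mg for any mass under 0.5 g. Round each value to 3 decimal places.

yeast extract 1.924 g; dipotassium phosphate 2.229 g; monosodium phosphate 2.965 g; glucose 298.500 mg; Tricine 2.308 g; ammonium sulfate 332.330 mg

Target volume = 199 mL = 0.199 L.
yeast extract: 9.67 g/L × 0.199 L = 1.924 g
dipotassium phosphate: 11.2 g/L × 0.199 L = 2.229 g
monosodium phosphate: 14.9 g/L × 0.199 L = 2.965 g
glucose: 1.5 g/L × 0.199 L = 0.2985 g = 298.500 mg
Tricine: 11.6 g/L × 0.199 L = 2.308 g
ammonium sulfate: 1.67 g/L × 0.199 L = 0.33233 g = 332.330 mg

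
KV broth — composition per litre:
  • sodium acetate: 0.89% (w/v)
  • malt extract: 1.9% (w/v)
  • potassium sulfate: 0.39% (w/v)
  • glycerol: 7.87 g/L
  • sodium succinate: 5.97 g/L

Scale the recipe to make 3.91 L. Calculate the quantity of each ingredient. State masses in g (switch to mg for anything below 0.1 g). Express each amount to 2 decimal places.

sodium acetate 34.80 g; malt extract 74.29 g; potassium sulfate 15.25 g; glycerol 30.77 g; sodium succinate 23.34 g

Scale factor relative to 1 L: 3.91.
sodium acetate: 0.89% w/v = 8.9 g/L → 8.9 × 3.91 L = 34.80 g
malt extract: 1.9 g per 100 mL × 3910 mL ÷ 100 = 74.29 g
potassium sulfate: 0.39% w/v = 3.9 g/L → 3.9 × 3.91 L = 15.25 g
glycerol: 7.87 g/L × 3.91 L = 30.77 g
sodium succinate: 5.97 g/L × 3.91 L = 23.34 g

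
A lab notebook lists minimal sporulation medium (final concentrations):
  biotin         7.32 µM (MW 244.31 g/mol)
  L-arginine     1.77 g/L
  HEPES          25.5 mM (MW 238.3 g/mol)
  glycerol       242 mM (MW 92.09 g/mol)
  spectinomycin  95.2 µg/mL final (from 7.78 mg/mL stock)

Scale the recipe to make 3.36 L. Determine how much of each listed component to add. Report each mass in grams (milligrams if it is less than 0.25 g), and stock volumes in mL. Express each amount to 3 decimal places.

Working volume: 3.36 L.
biotin: 7.32 µmol/L × 244.31 g/mol × 3.36 L ÷ 1000 = 6.009 mg
L-arginine: 1.77 g/L × 3.36 L = 5.947 g
HEPES: 25.5 mmol/L × 238.3 g/mol × 3.36 L ÷ 1000 = 20.418 g
glycerol: 242 mmol/L × 92.09 g/mol × 3.36 L ÷ 1000 = 74.880 g
spectinomycin: dilute stock: 95.2 µg/mL × 3360 mL ÷ 7780 µg/mL = 41.115 mL

biotin 6.009 mg; L-arginine 5.947 g; HEPES 20.418 g; glycerol 74.880 g; spectinomycin 41.115 mL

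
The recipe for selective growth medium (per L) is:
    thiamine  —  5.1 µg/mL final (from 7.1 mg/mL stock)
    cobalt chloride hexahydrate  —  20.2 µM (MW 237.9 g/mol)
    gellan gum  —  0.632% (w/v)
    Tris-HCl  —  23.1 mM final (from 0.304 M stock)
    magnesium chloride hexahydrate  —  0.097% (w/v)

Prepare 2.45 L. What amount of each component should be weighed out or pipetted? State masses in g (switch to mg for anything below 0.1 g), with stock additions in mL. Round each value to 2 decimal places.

Scale factor relative to 1 L: 2.45.
thiamine: dilute stock: 5.1 µg/mL × 2450 mL ÷ 7100 µg/mL = 1.76 mL
cobalt chloride hexahydrate: 20.2 µmol/L × 237.9 g/mol × 2.45 L ÷ 1000 = 11.77 mg
gellan gum: 0.632% w/v = 6.32 g/L → 6.32 × 2.45 L = 15.48 g
Tris-HCl: C1V1 = C2V2 → 23.1 mM × 2450 mL ÷ 304 mM = 186.17 mL
magnesium chloride hexahydrate: 0.097 g per 100 mL × 2450 mL ÷ 100 = 2.38 g

thiamine 1.76 mL; cobalt chloride hexahydrate 11.77 mg; gellan gum 15.48 g; Tris-HCl 186.17 mL; magnesium chloride hexahydrate 2.38 g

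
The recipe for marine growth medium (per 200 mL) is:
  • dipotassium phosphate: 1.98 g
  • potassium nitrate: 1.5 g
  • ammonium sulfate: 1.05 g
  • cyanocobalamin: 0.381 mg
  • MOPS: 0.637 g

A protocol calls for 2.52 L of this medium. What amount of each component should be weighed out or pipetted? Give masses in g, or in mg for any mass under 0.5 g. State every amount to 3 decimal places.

Scale factor = 2520 mL / 200 mL = 12.6.
dipotassium phosphate: 1.98 g × (2520 mL / 200 mL) = 24.948 g
potassium nitrate: 1.5 g × (2520 mL / 200 mL) = 18.900 g
ammonium sulfate: 1.05 g × (2520 mL / 200 mL) = 13.230 g
cyanocobalamin: 0.381 mg × (2520 mL / 200 mL) = 4.801 mg
MOPS: 0.637 g × (2520 mL / 200 mL) = 8.026 g

dipotassium phosphate 24.948 g; potassium nitrate 18.900 g; ammonium sulfate 13.230 g; cyanocobalamin 4.801 mg; MOPS 8.026 g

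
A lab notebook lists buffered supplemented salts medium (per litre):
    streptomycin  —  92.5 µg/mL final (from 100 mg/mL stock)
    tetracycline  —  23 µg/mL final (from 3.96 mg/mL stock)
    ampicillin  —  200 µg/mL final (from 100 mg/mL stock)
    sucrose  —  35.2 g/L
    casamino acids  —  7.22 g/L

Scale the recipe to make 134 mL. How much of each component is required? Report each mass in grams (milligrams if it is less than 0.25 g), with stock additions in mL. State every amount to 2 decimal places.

streptomycin 0.12 mL; tetracycline 0.78 mL; ampicillin 0.27 mL; sucrose 4.72 g; casamino acids 0.97 g

Scale factor relative to 1 L: 0.134.
streptomycin: V = C2·V2/C1 = 92.5 µg/mL × 134 mL ÷ 100000 µg/mL = 0.12 mL
tetracycline: C1V1 = C2V2 → 23 µg/mL × 134 mL ÷ 3960 µg/mL = 0.78 mL
ampicillin: C1V1 = C2V2 → 200 µg/mL × 134 mL ÷ 100000 µg/mL = 0.27 mL
sucrose: 35.2 g/L × 0.134 L = 4.72 g
casamino acids: 7.22 g/L × 0.134 L = 0.97 g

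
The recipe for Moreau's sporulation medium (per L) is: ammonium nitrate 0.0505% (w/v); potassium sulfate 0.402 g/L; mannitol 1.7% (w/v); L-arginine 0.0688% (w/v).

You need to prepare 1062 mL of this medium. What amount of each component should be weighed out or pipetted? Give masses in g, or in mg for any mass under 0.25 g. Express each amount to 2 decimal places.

ammonium nitrate 0.54 g; potassium sulfate 0.43 g; mannitol 18.05 g; L-arginine 0.73 g

Scale factor relative to 1 L: 1.062.
ammonium nitrate: 0.0505 g per 100 mL × 1062 mL ÷ 100 = 0.54 g
potassium sulfate: 0.402 g/L × 1.062 L = 0.43 g
mannitol: 1.7 g per 100 mL × 1062 mL ÷ 100 = 18.05 g
L-arginine: 0.0688 g per 100 mL × 1062 mL ÷ 100 = 0.73 g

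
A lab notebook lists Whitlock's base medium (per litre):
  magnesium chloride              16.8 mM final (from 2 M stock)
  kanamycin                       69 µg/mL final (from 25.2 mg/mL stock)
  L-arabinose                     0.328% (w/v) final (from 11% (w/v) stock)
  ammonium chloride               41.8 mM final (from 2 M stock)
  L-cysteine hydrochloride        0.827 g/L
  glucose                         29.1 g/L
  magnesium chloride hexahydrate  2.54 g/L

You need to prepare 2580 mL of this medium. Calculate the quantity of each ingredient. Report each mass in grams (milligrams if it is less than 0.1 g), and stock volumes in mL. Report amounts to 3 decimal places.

Working volume: 2580 mL = 2.58 L.
magnesium chloride: V = C2·V2/C1 = 16.8 mM × 2580 mL ÷ 2000 mM = 21.672 mL
kanamycin: V = C2·V2/C1 = 69 µg/mL × 2580 mL ÷ 25200 µg/mL = 7.064 mL
L-arabinose: dilute stock: 0.328% ÷ 11% × 2580 mL = 76.931 mL
ammonium chloride: V = C2·V2/C1 = 41.8 mM × 2580 mL ÷ 2000 mM = 53.922 mL
L-cysteine hydrochloride: 0.827 g/L × 2.58 L = 2.134 g
glucose: 29.1 g/L × 2.58 L = 75.078 g
magnesium chloride hexahydrate: 2.54 g/L × 2.58 L = 6.553 g

magnesium chloride 21.672 mL; kanamycin 7.064 mL; L-arabinose 76.931 mL; ammonium chloride 53.922 mL; L-cysteine hydrochloride 2.134 g; glucose 75.078 g; magnesium chloride hexahydrate 6.553 g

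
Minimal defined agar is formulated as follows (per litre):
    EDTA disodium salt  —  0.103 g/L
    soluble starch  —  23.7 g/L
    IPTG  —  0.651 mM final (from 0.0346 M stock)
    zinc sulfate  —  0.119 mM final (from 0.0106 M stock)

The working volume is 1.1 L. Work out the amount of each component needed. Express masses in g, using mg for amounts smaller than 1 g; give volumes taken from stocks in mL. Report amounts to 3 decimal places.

Working volume: 1.1 L.
EDTA disodium salt: 0.103 g/L × 1.1 L = 0.1133 g = 113.300 mg
soluble starch: 23.7 g/L × 1.1 L = 26.070 g
IPTG: C1V1 = C2V2 → 0.651 mM × 1100 mL ÷ 34.6 mM = 20.697 mL
zinc sulfate: dilute stock: 0.119 mM × 1100 mL ÷ 10.6 mM = 12.349 mL

EDTA disodium salt 113.300 mg; soluble starch 26.070 g; IPTG 20.697 mL; zinc sulfate 12.349 mL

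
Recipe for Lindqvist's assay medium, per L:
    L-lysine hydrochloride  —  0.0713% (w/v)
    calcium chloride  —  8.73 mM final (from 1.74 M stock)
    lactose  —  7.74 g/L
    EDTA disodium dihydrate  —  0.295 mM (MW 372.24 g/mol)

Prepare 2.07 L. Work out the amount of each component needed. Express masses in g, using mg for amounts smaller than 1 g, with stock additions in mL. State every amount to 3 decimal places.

Working volume: 2.07 L.
L-lysine hydrochloride: 0.0713% w/v = 0.713 g/L → 0.713 × 2.07 L = 1.476 g
calcium chloride: dilute stock: 8.73 mM × 2070 mL ÷ 1740 mM = 10.386 mL
lactose: 7.74 g/L × 2.07 L = 16.022 g
EDTA disodium dihydrate: 0.295 mmol/L × 372.24 mg/mmol × 2.07 L = 227.308 mg

L-lysine hydrochloride 1.476 g; calcium chloride 10.386 mL; lactose 16.022 g; EDTA disodium dihydrate 227.308 mg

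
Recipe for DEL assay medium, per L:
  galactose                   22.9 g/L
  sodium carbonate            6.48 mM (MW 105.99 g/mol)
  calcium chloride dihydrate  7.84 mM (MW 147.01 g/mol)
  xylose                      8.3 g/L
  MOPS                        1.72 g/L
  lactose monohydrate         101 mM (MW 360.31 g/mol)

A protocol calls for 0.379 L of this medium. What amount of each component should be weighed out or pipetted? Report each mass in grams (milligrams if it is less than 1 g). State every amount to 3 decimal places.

Working volume: 0.379 L.
galactose: 22.9 g/L × 0.379 L = 8.679 g
sodium carbonate: 6.48 mmol/L × 105.99 mg/mmol × 0.379 L = 260.303 mg
calcium chloride dihydrate: 7.84 mmol/L × 147.01 mg/mmol × 0.379 L = 436.820 mg
xylose: 8.3 g/L × 0.379 L = 3.146 g
MOPS: 1.72 g/L × 0.379 L = 0.65188 g = 651.880 mg
lactose monohydrate: 101 mmol/L × 360.31 g/mol × 0.379 L ÷ 1000 = 13.792 g

galactose 8.679 g; sodium carbonate 260.303 mg; calcium chloride dihydrate 436.820 mg; xylose 3.146 g; MOPS 651.880 mg; lactose monohydrate 13.792 g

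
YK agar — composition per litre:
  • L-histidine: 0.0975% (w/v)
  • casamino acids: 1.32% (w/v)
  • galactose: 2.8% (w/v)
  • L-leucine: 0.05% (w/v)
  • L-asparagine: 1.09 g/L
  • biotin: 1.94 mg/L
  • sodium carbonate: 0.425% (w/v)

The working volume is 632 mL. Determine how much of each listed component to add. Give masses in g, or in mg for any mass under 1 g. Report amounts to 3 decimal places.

L-histidine 616.200 mg; casamino acids 8.342 g; galactose 17.696 g; L-leucine 316.000 mg; L-asparagine 688.880 mg; biotin 1.226 mg; sodium carbonate 2.686 g

Scale factor relative to 1 L: 0.632.
L-histidine: 0.0975 g per 100 mL × 632 mL ÷ 100 = 0.6162 g = 616.200 mg
casamino acids: 1.32% w/v = 13.2 g/L → 13.2 × 0.632 L = 8.342 g
galactose: 2.8 g per 100 mL × 632 mL ÷ 100 = 17.696 g
L-leucine: 0.05 g per 100 mL × 632 mL ÷ 100 = 0.316 g = 316.000 mg
L-asparagine: 1.09 g/L × 0.632 L = 0.68888 g = 688.880 mg
biotin: 1.94 mg/L × 0.632 L = 1.226 mg
sodium carbonate: 0.425% w/v = 4.25 g/L → 4.25 × 0.632 L = 2.686 g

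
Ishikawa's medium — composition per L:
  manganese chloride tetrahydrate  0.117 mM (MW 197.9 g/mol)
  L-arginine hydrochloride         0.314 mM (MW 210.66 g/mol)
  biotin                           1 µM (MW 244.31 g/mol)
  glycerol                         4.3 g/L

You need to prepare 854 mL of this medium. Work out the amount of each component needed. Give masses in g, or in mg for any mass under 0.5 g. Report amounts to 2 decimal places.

Working volume: 854 mL = 0.854 L.
manganese chloride tetrahydrate: 0.117 mmol/L × 197.9 mg/mmol × 0.854 L = 19.77 mg
L-arginine hydrochloride: 0.314 mmol/L × 210.66 mg/mmol × 0.854 L = 56.49 mg
biotin: 1 µmol/L × 244.31 g/mol × 0.854 L ÷ 1000 = 0.21 mg
glycerol: 4.3 g/L × 0.854 L = 3.67 g

manganese chloride tetrahydrate 19.77 mg; L-arginine hydrochloride 56.49 mg; biotin 0.21 mg; glycerol 3.67 g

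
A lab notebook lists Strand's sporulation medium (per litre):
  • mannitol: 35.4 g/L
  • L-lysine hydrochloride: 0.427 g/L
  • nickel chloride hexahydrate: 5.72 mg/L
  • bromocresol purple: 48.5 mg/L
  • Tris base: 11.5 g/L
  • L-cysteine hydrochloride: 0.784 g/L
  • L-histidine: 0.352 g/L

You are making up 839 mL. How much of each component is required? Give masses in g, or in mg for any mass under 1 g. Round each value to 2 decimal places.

Working volume: 839 mL = 0.839 L.
mannitol: 35.4 g/L × 0.839 L = 29.70 g
L-lysine hydrochloride: 0.427 g/L × 0.839 L = 0.358253 g = 358.25 mg
nickel chloride hexahydrate: 5.72 mg/L × 0.839 L = 4.80 mg
bromocresol purple: 48.5 mg/L × 0.839 L = 40.69 mg
Tris base: 11.5 g/L × 0.839 L = 9.65 g
L-cysteine hydrochloride: 0.784 g/L × 0.839 L = 0.657776 g = 657.78 mg
L-histidine: 0.352 g/L × 0.839 L = 0.295328 g = 295.33 mg

mannitol 29.70 g; L-lysine hydrochloride 358.25 mg; nickel chloride hexahydrate 4.80 mg; bromocresol purple 40.69 mg; Tris base 9.65 g; L-cysteine hydrochloride 657.78 mg; L-histidine 295.33 mg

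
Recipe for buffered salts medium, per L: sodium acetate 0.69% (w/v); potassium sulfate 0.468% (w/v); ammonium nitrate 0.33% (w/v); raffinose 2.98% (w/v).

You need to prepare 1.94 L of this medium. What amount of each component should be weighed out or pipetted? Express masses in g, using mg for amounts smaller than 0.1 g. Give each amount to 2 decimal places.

Scale factor relative to 1 L: 1.94.
sodium acetate: 0.69 g per 100 mL × 1940 mL ÷ 100 = 13.39 g
potassium sulfate: 0.468% w/v = 4.68 g/L → 4.68 × 1.94 L = 9.08 g
ammonium nitrate: 0.33 g per 100 mL × 1940 mL ÷ 100 = 6.40 g
raffinose: 2.98% w/v = 29.8 g/L → 29.8 × 1.94 L = 57.81 g

sodium acetate 13.39 g; potassium sulfate 9.08 g; ammonium nitrate 6.40 g; raffinose 57.81 g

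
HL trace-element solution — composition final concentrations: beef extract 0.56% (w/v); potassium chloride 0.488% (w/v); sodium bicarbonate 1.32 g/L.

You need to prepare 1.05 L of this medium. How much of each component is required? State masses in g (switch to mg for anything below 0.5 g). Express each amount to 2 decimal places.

beef extract 5.88 g; potassium chloride 5.12 g; sodium bicarbonate 1.39 g

Scale factor relative to 1 L: 1.05.
beef extract: 0.56 g per 100 mL × 1050 mL ÷ 100 = 5.88 g
potassium chloride: 0.488% w/v = 4.88 g/L → 4.88 × 1.05 L = 5.12 g
sodium bicarbonate: 1.32 g/L × 1.05 L = 1.39 g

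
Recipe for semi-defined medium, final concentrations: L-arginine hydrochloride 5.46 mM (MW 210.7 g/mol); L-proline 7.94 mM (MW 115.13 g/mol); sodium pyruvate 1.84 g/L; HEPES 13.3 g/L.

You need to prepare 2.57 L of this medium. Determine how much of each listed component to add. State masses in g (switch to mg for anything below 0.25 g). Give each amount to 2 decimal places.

L-arginine hydrochloride 2.96 g; L-proline 2.35 g; sodium pyruvate 4.73 g; HEPES 34.18 g

Working volume: 2.57 L.
L-arginine hydrochloride: 5.46 mmol/L × 210.7 g/mol × 2.57 L ÷ 1000 = 2.96 g
L-proline: 7.94 mmol/L × 115.13 g/mol × 2.57 L ÷ 1000 = 2.35 g
sodium pyruvate: 1.84 g/L × 2.57 L = 4.73 g
HEPES: 13.3 g/L × 2.57 L = 34.18 g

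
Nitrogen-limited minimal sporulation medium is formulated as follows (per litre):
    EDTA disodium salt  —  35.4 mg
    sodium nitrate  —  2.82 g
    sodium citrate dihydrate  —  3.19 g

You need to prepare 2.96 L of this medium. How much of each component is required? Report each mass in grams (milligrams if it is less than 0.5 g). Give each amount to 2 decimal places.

EDTA disodium salt 104.78 mg; sodium nitrate 8.35 g; sodium citrate dihydrate 9.44 g

Scale factor = 2960 mL / 1000 mL = 2.96.
EDTA disodium salt: 35.4 mg × (2960 mL / 1000 mL) = 104.78 mg
sodium nitrate: 2.82 g × (2960 mL / 1000 mL) = 8.35 g
sodium citrate dihydrate: 3.19 g × (2960 mL / 1000 mL) = 9.44 g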